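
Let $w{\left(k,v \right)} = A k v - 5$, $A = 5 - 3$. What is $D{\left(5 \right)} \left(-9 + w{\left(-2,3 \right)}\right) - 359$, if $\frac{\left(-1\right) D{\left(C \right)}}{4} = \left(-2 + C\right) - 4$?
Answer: $-463$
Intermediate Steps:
$A = 2$
$w{\left(k,v \right)} = -5 + 2 k v$ ($w{\left(k,v \right)} = 2 k v - 5 = -5 + 2 k v$)
$D{\left(C \right)} = 24 - 4 C$ ($D{\left(C \right)} = - 4 \left(\left(-2 + C\right) - 4\right) = - 4 \left(-6 + C\right) = 24 - 4 C$)
$D{\left(5 \right)} \left(-9 + w{\left(-2,3 \right)}\right) - 359 = \left(24 - 20\right) \left(-9 + \left(-5 + 2 \left(-2\right) 3\right)\right) - 359 = \left(24 - 20\right) \left(-9 - 17\right) - 359 = 4 \left(-9 - 17\right) - 359 = 4 \left(-26\right) - 359 = -104 - 359 = -463$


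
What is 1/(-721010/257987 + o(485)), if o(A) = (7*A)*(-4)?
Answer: -257987/3504184470 ≈ -7.3623e-5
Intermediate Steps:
o(A) = -28*A
1/(-721010/257987 + o(485)) = 1/(-721010/257987 - 28*485) = 1/(-721010*1/257987 - 13580) = 1/(-721010/257987 - 13580) = 1/(-3504184470/257987) = -257987/3504184470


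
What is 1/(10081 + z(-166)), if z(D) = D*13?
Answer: 1/7923 ≈ 0.00012621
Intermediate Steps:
z(D) = 13*D
1/(10081 + z(-166)) = 1/(10081 + 13*(-166)) = 1/(10081 - 2158) = 1/7923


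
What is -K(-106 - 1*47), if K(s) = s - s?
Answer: 0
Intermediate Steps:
K(s) = 0
-K(-106 - 1*47) = -1*0 = 0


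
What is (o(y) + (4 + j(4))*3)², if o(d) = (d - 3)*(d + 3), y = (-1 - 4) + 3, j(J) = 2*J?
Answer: 961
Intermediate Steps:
y = -2 (y = -5 + 3 = -2)
o(d) = (-3 + d)*(3 + d)
(o(y) + (4 + j(4))*3)² = ((-9 + (-2)²) + (4 + 2*4)*3)² = ((-9 + 4) + (4 + 8)*3)² = (-5 + 12*3)² = (-5 + 36)² = 31² = 961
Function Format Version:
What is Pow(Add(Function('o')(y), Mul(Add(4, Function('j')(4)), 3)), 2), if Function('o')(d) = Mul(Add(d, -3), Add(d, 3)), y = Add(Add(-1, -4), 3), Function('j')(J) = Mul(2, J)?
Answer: 961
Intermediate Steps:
y = -2 (y = Add(-5, 3) = -2)
Function('o')(d) = Mul(Add(-3, d), Add(3, d))
Pow(Add(Function('o')(y), Mul(Add(4, Function('j')(4)), 3)), 2) = Pow(Add(Add(-9, Pow(-2, 2)), Mul(Add(4, Mul(2, 4)), 3)), 2) = Pow(Add(Add(-9, 4), Mul(Add(4, 8), 3)), 2) = Pow(Add(-5, Mul(12, 3)), 2) = Pow(Add(-5, 36), 2) = Pow(31, 2) = 961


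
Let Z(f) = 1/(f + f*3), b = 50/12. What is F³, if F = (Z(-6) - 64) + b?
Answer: -109902239/512 ≈ -2.1465e+5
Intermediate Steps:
b = 25/6 (b = 50*(1/12) = 25/6 ≈ 4.1667)
Z(f) = 1/(4*f) (Z(f) = 1/(f + 3*f) = 1/(4*f))
F = -479/8 (F = ((¼)/(-6) - 64) + 25/6 = ((¼)*(-⅙) - 64) + 25/6 = (-1/24 - 64) + 25/6 = -1537/24 + 25/6 = -479/8 ≈ -59.875)
F³ = (-479/8)³ = -109902239/512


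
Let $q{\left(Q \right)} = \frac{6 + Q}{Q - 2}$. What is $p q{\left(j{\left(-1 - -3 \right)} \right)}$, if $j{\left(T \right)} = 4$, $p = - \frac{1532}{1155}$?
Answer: $- \frac{1532}{231} \approx -6.632$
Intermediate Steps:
$p = - \frac{1532}{1155}$ ($p = \left(-1532\right) \frac{1}{1155} = - \frac{1532}{1155} \approx -1.3264$)
$q{\left(Q \right)} = \frac{6 + Q}{-2 + Q}$
$p q{\left(j{\left(-1 - -3 \right)} \right)} = - \frac{1532 \frac{6 + 4}{-2 + 4}}{1155} = - \frac{1532 \cdot \frac{1}{2} \cdot 10}{1155} = \left(- \frac{1532}{1155}\right) 5 = - \frac{1532}{231}$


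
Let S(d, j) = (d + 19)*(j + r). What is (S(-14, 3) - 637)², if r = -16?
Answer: 492804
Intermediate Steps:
S(d, j) = (-16 + j)*(19 + d) (S(d, j) = (d + 19)*(j - 16) = (19 + d)*(-16 + j) = (-16 + j)*(19 + d))
(S(-14, 3) - 637)² = ((-304 - 16*(-14) + 19*3 - 14*3) - 637)² = ((-304 + 224 + 57 - 42) - 637)² = (-65 - 637)² = (-702)² = 492804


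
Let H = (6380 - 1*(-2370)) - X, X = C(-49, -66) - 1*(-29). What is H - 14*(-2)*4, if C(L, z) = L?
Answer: 8882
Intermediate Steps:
X = -20 (X = -49 - 1*(-29) = -49 + 29 = -20)
H = 8770 (H = (6380 - 1*(-2370)) - 1*(-20) = (6380 + 2370) + 20 = 8750 + 20 = 8770)
H - 14*(-2)*4 = 8770 - 14*(-2)*4 = 8770 + 28*4 = 8770 + 112 = 8882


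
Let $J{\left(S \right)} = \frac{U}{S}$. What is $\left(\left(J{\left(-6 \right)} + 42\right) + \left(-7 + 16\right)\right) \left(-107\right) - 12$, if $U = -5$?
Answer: $- \frac{33349}{6} \approx -5558.2$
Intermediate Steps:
$J{\left(S \right)} = - \frac{5}{S}$
$\left(\left(J{\left(-6 \right)} + 42\right) + \left(-7 + 16\right)\right) \left(-107\right) - 12 = \left(\left(- \frac{5}{-6} + 42\right) + \left(-7 + 16\right)\right) \left(-107\right) - 12 = \left(\left(\left(-5\right) \left(- \frac{1}{6}\right) + 42\right) + 9\right) \left(-107\right) - 12 = \left(\left(\frac{5}{6} + 42\right) + 9\right) \left(-107\right) - 12 = \left(\frac{257}{6} + 9\right) \left(-107\right) - 12 = \frac{311}{6} \left(-107\right) - 12 = - \frac{33277}{6} - 12 = - \frac{33349}{6}$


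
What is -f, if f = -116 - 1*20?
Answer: 136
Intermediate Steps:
f = -136 (f = -116 - 20 = -136)
-f = -1*(-136) = 136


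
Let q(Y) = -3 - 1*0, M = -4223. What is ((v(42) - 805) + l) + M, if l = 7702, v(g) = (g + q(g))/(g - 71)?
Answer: 77507/29 ≈ 2672.7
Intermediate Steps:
q(Y) = -3 (q(Y) = -3 + 0 = -3)
v(g) = (-3 + g)/(-71 + g) (v(g) = (g - 3)/(g - 71) = (-3 + g)/(-71 + g))
((v(42) - 805) + l) + M = (((-3 + 42)/(-71 + 42) - 805) + 7702) - 4223 = ((39/(-29) - 805) + 7702) - 4223 = ((-1/29*39 - 805) + 7702) - 4223 = ((-39/29 - 805) + 7702) - 4223 = (-23384/29 + 7702) - 4223 = 199974/29 - 4223 = 77507/29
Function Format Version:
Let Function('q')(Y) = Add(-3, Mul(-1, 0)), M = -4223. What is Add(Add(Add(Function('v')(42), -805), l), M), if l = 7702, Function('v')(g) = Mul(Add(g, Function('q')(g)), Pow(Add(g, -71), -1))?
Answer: Rational(77507, 29) ≈ 2672.7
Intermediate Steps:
Function('q')(Y) = -3 (Function('q')(Y) = Add(-3, 0) = -3)
Function('v')(g) = Mul(Pow(Add(-71, g), -1), Add(-3, g)) (Function('v')(g) = Mul(Add(g, -3), Pow(Add(g, -71), -1)) = Mul(Add(-3, g), Pow(Add(-71, g), -1)) = Mul(Pow(Add(-71, g), -1), Add(-3, g)))
Add(Add(Add(Function('v')(42), -805), l), M) = Add(Add(Add(Mul(Pow(Add(-71, 42), -1), Add(-3, 42)), -805), 7702), -4223) = Add(Add(Add(Mul(Pow(-29, -1), 39), -805), 7702), -4223) = Add(Add(Add(Mul(Rational(-1, 29), 39), -805), 7702), -4223) = Add(Add(Add(Rational(-39, 29), -805), 7702), -4223) = Add(Add(Rational(-23384, 29), 7702), -4223) = Add(Rational(199974, 29), -4223) = Rational(77507, 29)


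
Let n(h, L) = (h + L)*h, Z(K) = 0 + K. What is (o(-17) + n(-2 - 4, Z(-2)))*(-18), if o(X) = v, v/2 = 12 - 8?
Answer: -1008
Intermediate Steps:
v = 8 (v = 2*(12 - 8) = 2*4 = 8)
Z(K) = K
o(X) = 8
n(h, L) = h*(L + h) (n(h, L) = (L + h)*h = h*(L + h))
(o(-17) + n(-2 - 4, Z(-2)))*(-18) = (8 + (-2 - 4)*(-2 + (-2 - 4)))*(-18) = (8 - 6*(-2 - 6))*(-18) = (8 - 6*(-8))*(-18) = (8 + 48)*(-18) = 56*(-18) = -1008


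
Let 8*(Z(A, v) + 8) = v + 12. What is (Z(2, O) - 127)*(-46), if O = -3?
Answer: 24633/4 ≈ 6158.3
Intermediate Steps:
Z(A, v) = -13/2 + v/8 (Z(A, v) = -8 + (v + 12)/8 = -8 + (12 + v)/8 = -8 + (3/2 + v/8) = -13/2 + v/8)
(Z(2, O) - 127)*(-46) = ((-13/2 + (1/8)*(-3)) - 127)*(-46) = ((-13/2 - 3/8) - 127)*(-46) = (-55/8 - 127)*(-46) = -1071/8*(-46) = 24633/4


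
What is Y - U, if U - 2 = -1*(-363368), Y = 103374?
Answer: -259996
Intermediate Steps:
U = 363370 (U = 2 - 1*(-363368) = 2 + 363368 = 363370)
Y - U = 103374 - 1*363370 = 103374 - 363370 = -259996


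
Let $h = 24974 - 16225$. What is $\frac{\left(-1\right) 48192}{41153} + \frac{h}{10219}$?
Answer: $- \frac{132426451}{420542507} \approx -0.31489$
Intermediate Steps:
$h = 8749$ ($h = 24974 - 16225 = 8749$)
$\frac{\left(-1\right) 48192}{41153} + \frac{h}{10219} = \frac{\left(-1\right) 48192}{41153} + \frac{8749}{10219} = \left(-48192\right) \frac{1}{41153} + 8749 \cdot \frac{1}{10219} = - \frac{48192}{41153} + \frac{8749}{10219} = - \frac{132426451}{420542507}$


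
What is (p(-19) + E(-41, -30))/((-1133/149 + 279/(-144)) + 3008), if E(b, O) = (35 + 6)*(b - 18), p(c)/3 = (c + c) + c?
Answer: -1234912/1429665 ≈ -0.86378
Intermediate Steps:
p(c) = 9*c (p(c) = 3*((c + c) + c) = 3*(2*c + c) = 3*(3*c) = 9*c)
E(b, O) = -738 + 41*b (E(b, O) = 41*(-18 + b) = -738 + 41*b)
(p(-19) + E(-41, -30))/((-1133/149 + 279/(-144)) + 3008) = (9*(-19) + (-738 + 41*(-41)))/((-1133/149 + 279/(-144)) + 3008) = (-171 + (-738 - 1681))/((-1133*1/149 + 279*(-1/144)) + 3008) = (-171 - 2419)/((-1133/149 - 31/16) + 3008) = -2590/(-22747/2384 + 3008) = -2590/7148325/2384 = -2590*2384/7148325 = -1234912/1429665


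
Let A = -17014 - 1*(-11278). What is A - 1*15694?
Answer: -21430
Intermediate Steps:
A = -5736 (A = -17014 + 11278 = -5736)
A - 1*15694 = -5736 - 1*15694 = -5736 - 15694 = -21430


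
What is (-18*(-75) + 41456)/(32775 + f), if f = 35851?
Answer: 21403/34313 ≈ 0.62376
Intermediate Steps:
(-18*(-75) + 41456)/(32775 + f) = (-18*(-75) + 41456)/(32775 + 35851) = (1350 + 41456)/68626 = 42806*(1/68626) = 21403/34313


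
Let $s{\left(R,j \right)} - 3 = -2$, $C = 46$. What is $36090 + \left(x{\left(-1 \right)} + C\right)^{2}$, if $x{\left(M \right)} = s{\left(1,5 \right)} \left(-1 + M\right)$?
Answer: $38026$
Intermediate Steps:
$s{\left(R,j \right)} = 1$ ($s{\left(R,j \right)} = 3 - 2 = 1$)
$x{\left(M \right)} = -1 + M$ ($x{\left(M \right)} = 1 \left(-1 + M\right) = -1 + M$)
$36090 + \left(x{\left(-1 \right)} + C\right)^{2} = 36090 + \left(\left(-1 - 1\right) + 46\right)^{2} = 36090 + \left(-2 + 46\right)^{2} = 36090 + 44^{2} = 36090 + 1936 = 38026$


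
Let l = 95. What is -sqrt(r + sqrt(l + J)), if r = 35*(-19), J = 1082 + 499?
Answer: -I*sqrt(665 - 2*sqrt(419)) ≈ -24.981*I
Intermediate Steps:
J = 1581
r = -665
-sqrt(r + sqrt(l + J)) = -sqrt(-665 + sqrt(95 + 1581)) = -sqrt(-665 + sqrt(1676)) = -sqrt(-665 + 2*sqrt(419))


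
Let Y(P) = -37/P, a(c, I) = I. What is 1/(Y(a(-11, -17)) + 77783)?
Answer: 17/1322348 ≈ 1.2856e-5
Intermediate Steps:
1/(Y(a(-11, -17)) + 77783) = 1/(-37/(-17) + 77783) = 1/(-37*(-1/17) + 77783) = 1/(37/17 + 77783) = 1/(1322348/17) = 17/1322348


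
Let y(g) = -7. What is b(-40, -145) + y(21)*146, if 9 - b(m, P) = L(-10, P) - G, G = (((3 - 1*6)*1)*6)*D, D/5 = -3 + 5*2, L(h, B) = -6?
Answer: -1637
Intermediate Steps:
D = 35 (D = 5*(-3 + 5*2) = 5*(-3 + 10) = 5*7 = 35)
G = -630 (G = (((3 - 1*6)*1)*6)*35 = (((3 - 6)*1)*6)*35 = (-3*1*6)*35 = -3*6*35 = -18*35 = -630)
b(m, P) = -615 (b(m, P) = 9 - (-6 - 1*(-630)) = 9 - (-6 + 630) = 9 - 1*624 = 9 - 624 = -615)
b(-40, -145) + y(21)*146 = -615 - 7*146 = -615 - 1022 = -1637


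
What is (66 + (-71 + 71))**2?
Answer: 4356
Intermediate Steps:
(66 + (-71 + 71))**2 = (66 + 0)**2 = 66**2 = 4356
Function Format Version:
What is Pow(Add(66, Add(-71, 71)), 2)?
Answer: 4356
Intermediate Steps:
Pow(Add(66, Add(-71, 71)), 2) = Pow(Add(66, 0), 2) = Pow(66, 2) = 4356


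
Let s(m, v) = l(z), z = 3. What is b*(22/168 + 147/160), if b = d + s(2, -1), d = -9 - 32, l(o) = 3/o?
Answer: -3527/84 ≈ -41.988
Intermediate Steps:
s(m, v) = 1 (s(m, v) = 3/3 = 3*(1/3) = 1)
d = -41
b = -40 (b = -41 + 1 = -40)
b*(22/168 + 147/160) = -40*(22/168 + 147/160) = -40*(22*(1/168) + 147*(1/160)) = -40*(11/84 + 147/160) = -40*3527/3360 = -3527/84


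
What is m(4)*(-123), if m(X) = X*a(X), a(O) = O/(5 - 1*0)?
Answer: -1968/5 ≈ -393.60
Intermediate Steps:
a(O) = O/5 (a(O) = O/(5 + 0) = O/5)
m(X) = X**2/5 (m(X) = X*(X/5) = X**2/5)
m(4)*(-123) = ((1/5)*4**2)*(-123) = ((1/5)*16)*(-123) = (16/5)*(-123) = -1968/5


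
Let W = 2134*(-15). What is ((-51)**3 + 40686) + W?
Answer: -123975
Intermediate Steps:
W = -32010
((-51)**3 + 40686) + W = ((-51)**3 + 40686) - 32010 = (-132651 + 40686) - 32010 = -91965 - 32010 = -123975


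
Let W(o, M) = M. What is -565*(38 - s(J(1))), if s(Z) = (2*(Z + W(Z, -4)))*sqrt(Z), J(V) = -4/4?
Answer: -21470 - 5650*I ≈ -21470.0 - 5650.0*I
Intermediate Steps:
J(V) = -1 (J(V) = -4*1/4 = -1)
s(Z) = sqrt(Z)*(-8 + 2*Z) (s(Z) = (2*(Z - 4))*sqrt(Z) = (2*(-4 + Z))*sqrt(Z) = (-8 + 2*Z)*sqrt(Z) = sqrt(Z)*(-8 + 2*Z))
-565*(38 - s(J(1))) = -565*(38 - 2*sqrt(-1)*(-4 - 1)) = -565*(38 - 2*I*(-5)) = -565*(38 - (-10)*I) = -565*(38 + 10*I) = -21470 - 5650*I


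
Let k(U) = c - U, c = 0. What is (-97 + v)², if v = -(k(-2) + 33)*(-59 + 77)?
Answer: 528529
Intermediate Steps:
k(U) = -U (k(U) = 0 - U = -U)
v = -630 (v = -(-1*(-2) + 33)*(-59 + 77) = -(2 + 33)*18 = -35*18 = -1*630 = -630)
(-97 + v)² = (-97 - 630)² = (-727)² = 528529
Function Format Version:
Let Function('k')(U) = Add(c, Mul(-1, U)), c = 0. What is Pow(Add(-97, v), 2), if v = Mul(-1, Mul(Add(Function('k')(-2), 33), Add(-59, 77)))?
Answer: 528529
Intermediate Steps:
Function('k')(U) = Mul(-1, U) (Function('k')(U) = Add(0, Mul(-1, U)) = Mul(-1, U))
v = -630 (v = Mul(-1, Mul(Add(Mul(-1, -2), 33), Add(-59, 77))) = Mul(-1, Mul(Add(2, 33), 18)) = Mul(-1, Mul(35, 18)) = Mul(-1, 630) = -630)
Pow(Add(-97, v), 2) = Pow(Add(-97, -630), 2) = Pow(-727, 2) = 528529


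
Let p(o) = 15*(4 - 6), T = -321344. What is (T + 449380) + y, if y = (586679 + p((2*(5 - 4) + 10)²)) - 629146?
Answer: 85539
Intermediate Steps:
p(o) = -30 (p(o) = 15*(-2) = -30)
y = -42497 (y = (586679 - 30) - 629146 = 586649 - 629146 = -42497)
(T + 449380) + y = (-321344 + 449380) - 42497 = 128036 - 42497 = 85539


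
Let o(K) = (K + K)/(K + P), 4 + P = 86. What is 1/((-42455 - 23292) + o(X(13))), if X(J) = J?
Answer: -95/6245939 ≈ -1.5210e-5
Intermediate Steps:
P = 82 (P = -4 + 86 = 82)
o(K) = 2*K/(82 + K) (o(K) = (K + K)/(K + 82) = (2*K)/(82 + K) = 2*K/(82 + K))
1/((-42455 - 23292) + o(X(13))) = 1/((-42455 - 23292) + 2*13/(82 + 13)) = 1/(-65747 + 2*13/95) = 1/(-65747 + 2*13*(1/95)) = 1/(-65747 + 26/95) = 1/(-6245939/95) = -95/6245939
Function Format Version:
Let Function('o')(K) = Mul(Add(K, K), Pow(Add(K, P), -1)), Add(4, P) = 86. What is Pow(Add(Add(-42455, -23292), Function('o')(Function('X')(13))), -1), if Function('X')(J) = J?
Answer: Rational(-95, 6245939) ≈ -1.5210e-5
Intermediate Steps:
P = 82 (P = Add(-4, 86) = 82)
Function('o')(K) = Mul(2, K, Pow(Add(82, K), -1)) (Function('o')(K) = Mul(Add(K, K), Pow(Add(K, 82), -1)) = Mul(Mul(2, K), Pow(Add(82, K), -1)) = Mul(2, K, Pow(Add(82, K), -1)))
Pow(Add(Add(-42455, -23292), Function('o')(Function('X')(13))), -1) = Pow(Add(Add(-42455, -23292), Mul(2, 13, Pow(Add(82, 13), -1))), -1) = Pow(Add(-65747, Mul(2, 13, Pow(95, -1))), -1) = Pow(Add(-65747, Mul(2, 13, Rational(1, 95))), -1) = Pow(Add(-65747, Rational(26, 95)), -1) = Pow(Rational(-6245939, 95), -1) = Rational(-95, 6245939)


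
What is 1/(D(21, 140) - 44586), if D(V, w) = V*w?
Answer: -1/41646 ≈ -2.4012e-5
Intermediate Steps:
1/(D(21, 140) - 44586) = 1/(21*140 - 44586) = 1/(2940 - 44586) = 1/(-41646) = -1/41646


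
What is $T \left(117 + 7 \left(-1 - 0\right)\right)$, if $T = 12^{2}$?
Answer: $15840$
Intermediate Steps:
$T = 144$
$T \left(117 + 7 \left(-1 - 0\right)\right) = 144 \left(117 + 7 \left(-1 - 0\right)\right) = 144 \left(117 + 7 \left(-1 + 0\right)\right) = 144 \left(117 + 7 \left(-1\right)\right) = 144 \left(117 - 7\right) = 144 \cdot 110 = 15840$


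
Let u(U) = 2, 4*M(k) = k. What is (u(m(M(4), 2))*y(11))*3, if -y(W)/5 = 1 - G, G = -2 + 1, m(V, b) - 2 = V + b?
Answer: -60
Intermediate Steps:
M(k) = k/4
m(V, b) = 2 + V + b (m(V, b) = 2 + (V + b) = 2 + V + b)
G = -1
y(W) = -10 (y(W) = -5*(1 - 1*(-1)) = -5*(1 + 1) = -5*2 = -10)
(u(m(M(4), 2))*y(11))*3 = (2*(-10))*3 = -20*3 = -60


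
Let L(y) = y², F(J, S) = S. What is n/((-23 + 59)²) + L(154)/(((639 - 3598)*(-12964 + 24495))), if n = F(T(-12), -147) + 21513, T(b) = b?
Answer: 3681727661/223332408 ≈ 16.485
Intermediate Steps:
n = 21366 (n = -147 + 21513 = 21366)
n/((-23 + 59)²) + L(154)/(((639 - 3598)*(-12964 + 24495))) = 21366/((-23 + 59)²) + 154²/(((639 - 3598)*(-12964 + 24495))) = 21366/(36²) + 23716/((-2959*11531)) = 21366/1296 + 23716/(-34120229) = 21366*(1/1296) + 23716*(-1/34120229) = 1187/72 - 2156/3101839 = 3681727661/223332408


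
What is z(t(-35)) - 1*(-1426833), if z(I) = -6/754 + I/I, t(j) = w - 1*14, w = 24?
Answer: 537916415/377 ≈ 1.4268e+6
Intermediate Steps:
t(j) = 10 (t(j) = 24 - 1*14 = 24 - 14 = 10)
z(I) = 374/377 (z(I) = -6*1/754 + 1 = -3/377 + 1 = 374/377)
z(t(-35)) - 1*(-1426833) = 374/377 - 1*(-1426833) = 374/377 + 1426833 = 537916415/377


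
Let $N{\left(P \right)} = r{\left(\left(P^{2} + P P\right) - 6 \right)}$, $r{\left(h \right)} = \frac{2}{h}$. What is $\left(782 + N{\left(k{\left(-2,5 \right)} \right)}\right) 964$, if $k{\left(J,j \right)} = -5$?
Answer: $\frac{8292810}{11} \approx 7.5389 \cdot 10^{5}$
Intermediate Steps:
$N{\left(P \right)} = \frac{2}{-6 + 2 P^{2}}$ ($N{\left(P \right)} = \frac{2}{\left(P^{2} + P P\right) - 6} = \frac{2}{\left(P^{2} + P^{2}\right) - 6} = \frac{2}{2 P^{2} - 6} = \frac{2}{-6 + 2 P^{2}}$)
$\left(782 + N{\left(k{\left(-2,5 \right)} \right)}\right) 964 = \left(782 + \frac{1}{-3 + \left(-5\right)^{2}}\right) 964 = \left(782 + \frac{1}{-3 + 25}\right) 964 = \left(782 + \frac{1}{22}\right) 964 = \frac{17205}{22} \cdot 964 = \frac{8292810}{11}$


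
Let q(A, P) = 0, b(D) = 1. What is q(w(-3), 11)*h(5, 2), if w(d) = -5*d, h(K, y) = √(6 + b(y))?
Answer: 0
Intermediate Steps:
h(K, y) = √7 (h(K, y) = √(6 + 1) = √7)
q(w(-3), 11)*h(5, 2) = 0*√7 = 0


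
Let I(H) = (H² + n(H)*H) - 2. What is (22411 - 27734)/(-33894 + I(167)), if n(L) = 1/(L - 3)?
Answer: 872972/984981 ≈ 0.88628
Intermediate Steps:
n(L) = 1/(-3 + L)
I(H) = -2 + H² + H/(-3 + H) (I(H) = (H² + H/(-3 + H)) - 2 = -2 + H² + H/(-3 + H))
(22411 - 27734)/(-33894 + I(167)) = (22411 - 27734)/(-33894 + (167 + (-3 + 167)*(-2 + 167²))/(-3 + 167)) = -5323/(-33894 + (167 + 164*(-2 + 27889))/164) = -5323/(-33894 + (167 + 164*27887)/164) = -5323/(-33894 + (167 + 4573468)/164) = -5323/(-33894 + (1/164)*4573635) = -5323/(-33894 + 4573635/164) = -5323/(-984981/164) = -5323*(-164/984981) = 872972/984981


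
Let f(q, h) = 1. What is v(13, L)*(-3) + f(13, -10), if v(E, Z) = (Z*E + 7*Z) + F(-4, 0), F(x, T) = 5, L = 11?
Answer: -674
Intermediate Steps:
v(E, Z) = 5 + 7*Z + E*Z (v(E, Z) = (Z*E + 7*Z) + 5 = (E*Z + 7*Z) + 5 = (7*Z + E*Z) + 5 = 5 + 7*Z + E*Z)
v(13, L)*(-3) + f(13, -10) = (5 + 7*11 + 13*11)*(-3) + 1 = (5 + 77 + 143)*(-3) + 1 = 225*(-3) + 1 = -675 + 1 = -674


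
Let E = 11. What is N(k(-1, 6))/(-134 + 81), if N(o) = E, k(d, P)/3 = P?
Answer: -11/53 ≈ -0.20755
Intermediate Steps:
k(d, P) = 3*P
N(o) = 11
N(k(-1, 6))/(-134 + 81) = 11/(-134 + 81) = 11/(-53) = 11*(-1/53) = -11/53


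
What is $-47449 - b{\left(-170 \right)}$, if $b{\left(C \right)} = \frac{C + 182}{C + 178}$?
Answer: $- \frac{94901}{2} \approx -47451.0$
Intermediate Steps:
$b{\left(C \right)} = \frac{182 + C}{178 + C}$
$-47449 - b{\left(-170 \right)} = -47449 - \frac{182 - 170}{178 - 170} = -47449 - \frac{1}{8} \cdot 12 = -47449 - \frac{3}{2} = - \frac{94901}{2}$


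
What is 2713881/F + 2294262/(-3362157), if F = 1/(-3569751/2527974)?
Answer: -402125646734938855/104931425678 ≈ -3.8323e+6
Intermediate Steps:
F = -280886/396639 (F = 1/(-3569751*1/2527974) = 1/(-396639/280886) = -280886/396639 ≈ -0.70817)
2713881/F + 2294262/(-3362157) = 2713881/(-280886/396639) + 2294262/(-3362157) = 2713881*(-396639/280886) + 2294262*(-1/3362157) = -1076431045959/280886 - 254918/373573 = -402125646734938855/104931425678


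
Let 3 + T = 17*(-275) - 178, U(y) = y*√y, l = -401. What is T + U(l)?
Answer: -4856 - 401*I*√401 ≈ -4856.0 - 8030.0*I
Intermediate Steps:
U(y) = y^(3/2)
T = -4856 (T = -3 + (17*(-275) - 178) = -3 + (-4675 - 178) = -3 - 4853 = -4856)
T + U(l) = -4856 + (-401)^(3/2) = -4856 - 401*I*√401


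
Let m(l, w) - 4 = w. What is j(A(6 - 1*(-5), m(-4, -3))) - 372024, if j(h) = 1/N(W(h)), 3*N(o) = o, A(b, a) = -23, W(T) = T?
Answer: -8556555/23 ≈ -3.7202e+5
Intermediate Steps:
m(l, w) = 4 + w
N(o) = o/3
j(h) = 3/h (j(h) = 1/(h/3) = 3/h)
j(A(6 - 1*(-5), m(-4, -3))) - 372024 = 3/(-23) - 372024 = 3*(-1/23) - 372024 = -3/23 - 372024 = -8556555/23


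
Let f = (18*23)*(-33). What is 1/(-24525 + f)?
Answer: -1/38187 ≈ -2.6187e-5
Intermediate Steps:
f = -13662 (f = 414*(-33) = -13662)
1/(-24525 + f) = 1/(-24525 - 13662) = 1/(-38187) = -1/38187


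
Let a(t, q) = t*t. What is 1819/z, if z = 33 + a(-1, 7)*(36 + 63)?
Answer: 1819/132 ≈ 13.780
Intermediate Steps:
a(t, q) = t**2
z = 132 (z = 33 + (-1)**2*(36 + 63) = 33 + 1*99 = 33 + 99 = 132)
1819/z = 1819/132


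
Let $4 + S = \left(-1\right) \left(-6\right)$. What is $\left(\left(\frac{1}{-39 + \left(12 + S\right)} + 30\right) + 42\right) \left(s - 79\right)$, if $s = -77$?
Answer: $- \frac{280644}{25} \approx -11226.0$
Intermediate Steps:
$S = 2$ ($S = -4 - -6 = -4 + 6 = 2$)
$\left(\left(\frac{1}{-39 + \left(12 + S\right)} + 30\right) + 42\right) \left(s - 79\right) = \left(\left(\frac{1}{-39 + \left(12 + 2\right)} + 30\right) + 42\right) \left(-77 - 79\right) = \left(\left(\frac{1}{-39 + 14} + 30\right) + 42\right) \left(-156\right) = \left(\left(\frac{1}{-25} + 30\right) + 42\right) \left(-156\right) = \left(\left(- \frac{1}{25} + 30\right) + 42\right) \left(-156\right) = \left(\frac{749}{25} + 42\right) \left(-156\right) = \frac{1799}{25} \left(-156\right) = - \frac{280644}{25}$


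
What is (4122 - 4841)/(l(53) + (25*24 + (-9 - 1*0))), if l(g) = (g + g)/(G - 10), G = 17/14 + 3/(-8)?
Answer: -368847/297247 ≈ -1.2409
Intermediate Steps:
G = 47/56 (G = 17*(1/14) + 3*(-⅛) = 17/14 - 3/8 = 47/56 ≈ 0.83929)
l(g) = -112*g/513 (l(g) = (g + g)/(47/56 - 10) = (2*g)/(-513/56) = (2*g)*(-56/513) = -112*g/513)
(4122 - 4841)/(l(53) + (25*24 + (-9 - 1*0))) = (4122 - 4841)/(-112/513*53 + (25*24 + (-9 - 1*0))) = -719/(-5936/513 + (600 + (-9 + 0))) = -719/(-5936/513 + (600 - 9)) = -719/(-5936/513 + 591) = -719/297247/513 = -719*513/297247 = -368847/297247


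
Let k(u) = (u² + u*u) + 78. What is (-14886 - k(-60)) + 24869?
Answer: 2705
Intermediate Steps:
k(u) = 78 + 2*u² (k(u) = (u² + u²) + 78 = 2*u² + 78 = 78 + 2*u²)
(-14886 - k(-60)) + 24869 = (-14886 - (78 + 2*(-60)²)) + 24869 = (-14886 - (78 + 2*3600)) + 24869 = (-14886 - (78 + 7200)) + 24869 = (-14886 - 1*7278) + 24869 = (-14886 - 7278) + 24869 = -22164 + 24869 = 2705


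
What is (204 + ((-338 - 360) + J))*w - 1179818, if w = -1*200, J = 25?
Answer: -1086018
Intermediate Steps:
w = -200
(204 + ((-338 - 360) + J))*w - 1179818 = (204 + ((-338 - 360) + 25))*(-200) - 1179818 = (204 + (-698 + 25))*(-200) - 1179818 = (204 - 673)*(-200) - 1179818 = -469*(-200) - 1179818 = 93800 - 1179818 = -1086018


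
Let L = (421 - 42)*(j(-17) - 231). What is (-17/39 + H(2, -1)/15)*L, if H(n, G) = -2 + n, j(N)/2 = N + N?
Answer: 148189/3 ≈ 49396.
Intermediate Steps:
j(N) = 4*N (j(N) = 2*(N + N) = 2*(2*N) = 4*N)
L = -113321 (L = (421 - 42)*(4*(-17) - 231) = 379*(-68 - 231) = 379*(-299) = -113321)
(-17/39 + H(2, -1)/15)*L = (-17/39 + (-2 + 2)/15)*(-113321) = (-17*1/39 + 0*(1/15))*(-113321) = (-17/39 + 0)*(-113321) = -17/39*(-113321) = 148189/3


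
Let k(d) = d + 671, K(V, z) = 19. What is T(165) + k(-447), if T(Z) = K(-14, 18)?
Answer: 243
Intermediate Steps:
T(Z) = 19
k(d) = 671 + d
T(165) + k(-447) = 19 + (671 - 447) = 19 + 224 = 243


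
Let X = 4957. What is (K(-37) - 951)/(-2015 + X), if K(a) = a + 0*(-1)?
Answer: -494/1471 ≈ -0.33583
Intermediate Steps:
K(a) = a (K(a) = a + 0 = a)
(K(-37) - 951)/(-2015 + X) = (-37 - 951)/(-2015 + 4957) = -988/2942 = -988*1/2942 = -494/1471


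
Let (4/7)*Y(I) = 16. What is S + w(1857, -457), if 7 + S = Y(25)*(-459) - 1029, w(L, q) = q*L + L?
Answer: -860680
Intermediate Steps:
w(L, q) = L + L*q (w(L, q) = L*q + L = L + L*q)
Y(I) = 28 (Y(I) = (7/4)*16 = 28)
S = -13888 (S = -7 + (28*(-459) - 1029) = -7 + (-12852 - 1029) = -7 - 13881 = -13888)
S + w(1857, -457) = -13888 + 1857*(1 - 457) = -13888 + 1857*(-456) = -13888 - 846792 = -860680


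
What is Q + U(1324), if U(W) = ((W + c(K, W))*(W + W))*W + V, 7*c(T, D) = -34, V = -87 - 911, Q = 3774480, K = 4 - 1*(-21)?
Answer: 32400375142/7 ≈ 4.6286e+9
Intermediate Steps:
K = 25 (K = 4 + 21 = 25)
V = -998
c(T, D) = -34/7 (c(T, D) = (⅐)*(-34) = -34/7)
U(W) = -998 + 2*W²*(-34/7 + W) (U(W) = ((W - 34/7)*(W + W))*W - 998 = ((-34/7 + W)*(2*W))*W - 998 = (2*W*(-34/7 + W))*W - 998 = 2*W²*(-34/7 + W) - 998 = -998 + 2*W²*(-34/7 + W))
Q + U(1324) = 3774480 + (-998 + 2*1324³ - 68/7*1324²) = 3774480 + (-998 + 2*2320940224 - 68/7*1752976) = 3774480 + (-998 + 4641880448 - 119202368/7) = 3774480 + 32373953782/7 = 32400375142/7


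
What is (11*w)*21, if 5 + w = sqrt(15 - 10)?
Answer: -1155 + 231*sqrt(5) ≈ -638.47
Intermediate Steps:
w = -5 + sqrt(5) (w = -5 + sqrt(15 - 10) = -5 + sqrt(5) ≈ -2.7639)
(11*w)*21 = (11*(-5 + sqrt(5)))*21 = (-55 + 11*sqrt(5))*21 = -1155 + 231*sqrt(5)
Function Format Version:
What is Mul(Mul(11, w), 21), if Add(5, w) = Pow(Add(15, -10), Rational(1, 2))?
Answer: Add(-1155, Mul(231, Pow(5, Rational(1, 2)))) ≈ -638.47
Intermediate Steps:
w = Add(-5, Pow(5, Rational(1, 2))) (w = Add(-5, Pow(Add(15, -10), Rational(1, 2))) = Add(-5, Pow(5, Rational(1, 2))) ≈ -2.7639)
Mul(Mul(11, w), 21) = Mul(Mul(11, Add(-5, Pow(5, Rational(1, 2)))), 21) = Mul(Add(-55, Mul(11, Pow(5, Rational(1, 2)))), 21) = Add(-1155, Mul(231, Pow(5, Rational(1, 2))))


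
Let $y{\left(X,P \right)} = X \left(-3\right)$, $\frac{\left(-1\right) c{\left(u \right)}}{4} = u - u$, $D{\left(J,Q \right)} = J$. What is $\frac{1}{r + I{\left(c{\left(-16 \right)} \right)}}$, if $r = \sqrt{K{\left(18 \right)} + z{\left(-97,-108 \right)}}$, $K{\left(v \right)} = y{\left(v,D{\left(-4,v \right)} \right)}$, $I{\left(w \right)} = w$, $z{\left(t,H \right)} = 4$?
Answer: $- \frac{i \sqrt{2}}{10} \approx - 0.14142 i$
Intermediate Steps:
$c{\left(u \right)} = 0$ ($c{\left(u \right)} = - 4 \left(u - u\right) = \left(-4\right) 0 = 0$)
$y{\left(X,P \right)} = - 3 X$
$K{\left(v \right)} = - 3 v$
$r = 5 i \sqrt{2}$ ($r = \sqrt{\left(-3\right) 18 + 4} = \sqrt{-54 + 4} = \sqrt{-50} = 5 i \sqrt{2} \approx 7.0711 i$)
$\frac{1}{r + I{\left(c{\left(-16 \right)} \right)}} = \frac{1}{5 i \sqrt{2} + 0} = \frac{1}{5 i \sqrt{2}} = - \frac{i \sqrt{2}}{10}$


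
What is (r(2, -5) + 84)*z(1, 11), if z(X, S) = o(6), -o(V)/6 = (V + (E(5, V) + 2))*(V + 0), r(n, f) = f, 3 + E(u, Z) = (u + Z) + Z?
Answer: -62568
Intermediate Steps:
E(u, Z) = -3 + u + 2*Z (E(u, Z) = -3 + ((u + Z) + Z) = -3 + ((Z + u) + Z) = -3 + (u + 2*Z) = -3 + u + 2*Z)
o(V) = -6*V*(4 + 3*V) (o(V) = -6*(V + ((-3 + 5 + 2*V) + 2))*(V + 0) = -6*(V + ((2 + 2*V) + 2))*V = -6*(V + (4 + 2*V))*V = -6*(4 + 3*V)*V = -6*V*(4 + 3*V))
z(X, S) = -792 (z(X, S) = -6*6*(4 + 3*6) = -6*6*(4 + 18) = -6*6*22 = -792)
(r(2, -5) + 84)*z(1, 11) = (-5 + 84)*(-792) = 79*(-792) = -62568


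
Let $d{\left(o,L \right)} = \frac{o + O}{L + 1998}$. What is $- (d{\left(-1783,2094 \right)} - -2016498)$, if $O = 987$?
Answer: $- \frac{2062877255}{1023} \approx -2.0165 \cdot 10^{6}$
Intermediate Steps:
$d{\left(o,L \right)} = \frac{987 + o}{1998 + L}$ ($d{\left(o,L \right)} = \frac{o + 987}{L + 1998} = \frac{987 + o}{1998 + L}$)
$- (d{\left(-1783,2094 \right)} - -2016498) = - (\frac{987 - 1783}{1998 + 2094} - -2016498) = - (\frac{1}{4092} \left(-796\right) + 2016498) = - (- \frac{199}{1023} + 2016498) = \left(-1\right) \frac{2062877255}{1023} = - \frac{2062877255}{1023}$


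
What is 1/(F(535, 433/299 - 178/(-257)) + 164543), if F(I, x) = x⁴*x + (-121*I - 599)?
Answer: 2679301321422034323392443/265931272079111469684525000330 ≈ 1.0075e-5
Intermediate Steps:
F(I, x) = -599 + x⁵ - 121*I (F(I, x) = x⁵ + (-599 - 121*I) = -599 + x⁵ - 121*I)
1/(F(535, 433/299 - 178/(-257)) + 164543) = 1/((-599 + (433/299 - 178/(-257))⁵ - 121*535) + 164543) = 1/((-599 + (433*(1/299) - 178*(-1/257))⁵ - 64735) + 164543) = 1/((-599 + (433/299 + 178/257)⁵ - 64735) + 164543) = 1/((-599 + (164503/76843)⁵ - 64735) + 164543) = 1/((-599 + 120467282152866495084122743/2679301321422034323392443 - 64735) + 164543) = 1/(-174929005251634323989437748219/2679301321422034323392443 + 164543) = 1/(265931272079111469684525000330/2679301321422034323392443) = 2679301321422034323392443/265931272079111469684525000330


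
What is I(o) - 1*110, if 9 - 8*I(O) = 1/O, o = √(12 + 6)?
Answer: -871/8 - √2/48 ≈ -108.90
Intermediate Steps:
o = 3*√2 (o = √18 = 3*√2 ≈ 4.2426)
I(O) = 9/8 - 1/(8*O)
I(o) - 1*110 = (-1 + 9*(3*√2))/(8*((3*√2))) - 1*110 = (√2/6)*(-1 + 27*√2)/8 - 110 = √2*(-1 + 27*√2)/48 - 110 = -110 + √2*(-1 + 27*√2)/48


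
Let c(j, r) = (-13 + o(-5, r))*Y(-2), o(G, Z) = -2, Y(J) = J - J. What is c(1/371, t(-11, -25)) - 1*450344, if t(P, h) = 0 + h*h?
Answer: -450344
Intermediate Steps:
Y(J) = 0
t(P, h) = h**2 (t(P, h) = 0 + h**2 = h**2)
c(j, r) = 0 (c(j, r) = (-13 - 2)*0 = -15*0 = 0)
c(1/371, t(-11, -25)) - 1*450344 = 0 - 1*450344 = 0 - 450344 = -450344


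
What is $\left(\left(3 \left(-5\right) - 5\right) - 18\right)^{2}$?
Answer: $1444$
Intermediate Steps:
$\left(\left(3 \left(-5\right) - 5\right) - 18\right)^{2} = \left(\left(-15 - 5\right) - 18\right)^{2} = \left(-20 - 18\right)^{2} = \left(-38\right)^{2} = 1444$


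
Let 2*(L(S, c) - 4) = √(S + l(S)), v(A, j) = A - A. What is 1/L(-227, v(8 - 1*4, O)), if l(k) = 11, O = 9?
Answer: 2/35 - 3*I*√6/70 ≈ 0.057143 - 0.10498*I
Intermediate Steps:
v(A, j) = 0
L(S, c) = 4 + √(11 + S)/2 (L(S, c) = 4 + √(S + 11)/2 = 4 + √(11 + S)/2)
1/L(-227, v(8 - 1*4, O)) = 1/(4 + √(11 - 227)/2) = 1/(4 + √(-216)/2) = 1/(4 + (6*I*√6)/2) = 1/(4 + 3*I*√6)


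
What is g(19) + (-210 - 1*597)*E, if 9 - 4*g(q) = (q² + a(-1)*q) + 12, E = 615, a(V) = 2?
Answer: -992811/2 ≈ -4.9641e+5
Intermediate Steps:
g(q) = -¾ - q/2 - q²/4 (g(q) = 9/4 - ((q² + 2*q) + 12)/4 = 9/4 - (12 + q² + 2*q)/4 = 9/4 + (-3 - q/2 - q²/4) = -¾ - q/2 - q²/4)
g(19) + (-210 - 1*597)*E = (-¾ - ½*19 - ¼*19²) + (-210 - 1*597)*615 = (-¾ - 19/2 - ¼*361) + (-210 - 597)*615 = (-¾ - 19/2 - 361/4) - 807*615 = -201/2 - 496305 = -992811/2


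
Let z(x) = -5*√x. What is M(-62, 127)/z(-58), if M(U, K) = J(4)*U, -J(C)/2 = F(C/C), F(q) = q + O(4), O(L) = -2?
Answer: -62*I*√58/145 ≈ -3.2564*I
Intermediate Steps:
F(q) = -2 + q (F(q) = q - 2 = -2 + q)
J(C) = 2 (J(C) = -2*(-2 + C/C) = -2*(-2 + 1) = -2*(-1) = 2)
M(U, K) = 2*U
M(-62, 127)/z(-58) = (2*(-62))/((-5*I*√58)) = -124*I*√58/290 = -62*I*√58/145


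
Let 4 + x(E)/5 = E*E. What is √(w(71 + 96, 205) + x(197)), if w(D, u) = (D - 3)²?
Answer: √220921 ≈ 470.02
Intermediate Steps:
x(E) = -20 + 5*E² (x(E) = -20 + 5*(E*E) = -20 + 5*E²)
w(D, u) = (-3 + D)²
√(w(71 + 96, 205) + x(197)) = √((-3 + (71 + 96))² + (-20 + 5*197²)) = √((-3 + 167)² + (-20 + 5*38809)) = √(164² + (-20 + 194045)) = √(26896 + 194025) = √220921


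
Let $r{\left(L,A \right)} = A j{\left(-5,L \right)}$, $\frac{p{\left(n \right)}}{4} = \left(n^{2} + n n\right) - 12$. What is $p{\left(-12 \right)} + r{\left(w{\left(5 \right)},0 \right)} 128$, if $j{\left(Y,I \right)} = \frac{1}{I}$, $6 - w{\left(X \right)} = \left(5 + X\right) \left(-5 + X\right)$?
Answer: $1104$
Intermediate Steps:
$p{\left(n \right)} = -48 + 8 n^{2}$ ($p{\left(n \right)} = 4 \left(\left(n^{2} + n n\right) - 12\right) = 4 \left(\left(n^{2} + n^{2}\right) - 12\right) = 4 \left(2 n^{2} - 12\right) = 4 \left(-12 + 2 n^{2}\right) = -48 + 8 n^{2}$)
$w{\left(X \right)} = 6 - \left(-5 + X\right) \left(5 + X\right)$ ($w{\left(X \right)} = 6 - \left(5 + X\right) \left(-5 + X\right) = 6 - \left(-5 + X\right) \left(5 + X\right)$)
$r{\left(L,A \right)} = \frac{A}{L}$
$p{\left(-12 \right)} + r{\left(w{\left(5 \right)},0 \right)} 128 = \left(-48 + 8 \left(-12\right)^{2}\right) + \frac{0}{31 - 5^{2}} \cdot 128 = \left(-48 + 8 \cdot 144\right) + \frac{0}{31 - 25} \cdot 128 = \left(-48 + 1152\right) + \frac{0}{31 - 25} \cdot 128 = 1104 + \frac{0}{6} \cdot 128 = 1104 + 0 \cdot \frac{1}{6} \cdot 128 = 1104 + 0 \cdot 128 = 1104 + 0 = 1104$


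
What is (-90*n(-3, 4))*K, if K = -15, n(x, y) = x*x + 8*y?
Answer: 55350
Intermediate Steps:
n(x, y) = x² + 8*y
(-90*n(-3, 4))*K = -90*((-3)² + 8*4)*(-15) = -90*(9 + 32)*(-15) = -90*41*(-15) = -3690*(-15) = 55350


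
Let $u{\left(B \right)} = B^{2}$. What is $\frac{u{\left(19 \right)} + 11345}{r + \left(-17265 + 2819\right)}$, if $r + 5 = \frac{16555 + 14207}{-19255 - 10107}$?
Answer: $- \frac{28642631}{35361752} \approx -0.80999$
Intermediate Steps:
$r = - \frac{88786}{14681}$ ($r = -5 + \frac{16555 + 14207}{-19255 - 10107} = -5 + \frac{30762}{-29362} = -5 + 30762 \left(- \frac{1}{29362}\right) = -5 - \frac{15381}{14681} = - \frac{88786}{14681} \approx -6.0477$)
$\frac{u{\left(19 \right)} + 11345}{r + \left(-17265 + 2819\right)} = \frac{19^{2} + 11345}{- \frac{88786}{14681} + \left(-17265 + 2819\right)} = \frac{361 + 11345}{- \frac{88786}{14681} - 14446} = \frac{11706}{- \frac{212170512}{14681}} = 11706 \left(- \frac{14681}{212170512}\right) = - \frac{28642631}{35361752}$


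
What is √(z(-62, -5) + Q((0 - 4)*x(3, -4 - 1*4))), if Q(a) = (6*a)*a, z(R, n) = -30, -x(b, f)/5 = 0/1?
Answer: I*√30 ≈ 5.4772*I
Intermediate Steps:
x(b, f) = 0 (x(b, f) = -0/1 = -0 = -5*0 = 0)
Q(a) = 6*a²
√(z(-62, -5) + Q((0 - 4)*x(3, -4 - 1*4))) = √(-30 + 6*((0 - 4)*0)²) = √(-30 + 6*(-4*0)²) = √(-30 + 6*0²) = √(-30 + 6*0) = √(-30 + 0) = √(-30) = I*√30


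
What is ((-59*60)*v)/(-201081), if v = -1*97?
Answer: -1180/691 ≈ -1.7077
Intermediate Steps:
v = -97
((-59*60)*v)/(-201081) = (-59*60*(-97))/(-201081) = -3540*(-97)*(-1/201081) = 343380*(-1/201081) = -1180/691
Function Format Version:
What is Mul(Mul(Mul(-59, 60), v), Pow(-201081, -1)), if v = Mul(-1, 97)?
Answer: Rational(-1180, 691) ≈ -1.7077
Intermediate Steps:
v = -97
Mul(Mul(Mul(-59, 60), v), Pow(-201081, -1)) = Mul(Mul(Mul(-59, 60), -97), Pow(-201081, -1)) = Mul(Mul(-3540, -97), Rational(-1, 201081)) = Mul(343380, Rational(-1, 201081)) = Rational(-1180, 691)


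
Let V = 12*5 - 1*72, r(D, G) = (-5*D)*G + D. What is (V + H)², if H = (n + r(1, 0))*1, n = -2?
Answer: 169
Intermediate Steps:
r(D, G) = D - 5*D*G (r(D, G) = -5*D*G + D = D - 5*D*G)
H = -1 (H = (-2 + 1*(1 - 5*0))*1 = (-2 + 1*(1 + 0))*1 = (-2 + 1*1)*1 = (-2 + 1)*1 = -1*1 = -1)
V = -12 (V = 60 - 72 = -12)
(V + H)² = (-12 - 1)² = (-13)² = 169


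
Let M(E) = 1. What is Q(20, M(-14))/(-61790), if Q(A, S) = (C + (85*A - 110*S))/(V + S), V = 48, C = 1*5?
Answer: -319/605542 ≈ -0.00052680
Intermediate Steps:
C = 5
Q(A, S) = (5 - 110*S + 85*A)/(48 + S) (Q(A, S) = (5 + (85*A - 110*S))/(48 + S) = (5 + (-110*S + 85*A))/(48 + S) = (5 - 110*S + 85*A)/(48 + S))
Q(20, M(-14))/(-61790) = (5*(1 - 22*1 + 17*20)/(48 + 1))/(-61790) = (5*(1 - 22 + 340)/49)*(-1/61790) = (5*(1/49)*319)*(-1/61790) = (1595/49)*(-1/61790) = -319/605542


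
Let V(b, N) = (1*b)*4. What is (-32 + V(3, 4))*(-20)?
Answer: 400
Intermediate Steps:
V(b, N) = 4*b (V(b, N) = b*4 = 4*b)
(-32 + V(3, 4))*(-20) = (-32 + 4*3)*(-20) = (-32 + 12)*(-20) = -20*(-20) = 400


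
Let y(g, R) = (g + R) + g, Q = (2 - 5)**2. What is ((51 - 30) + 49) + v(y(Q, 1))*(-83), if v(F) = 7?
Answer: -511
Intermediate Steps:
Q = 9 (Q = (-3)**2 = 9)
y(g, R) = R + 2*g (y(g, R) = (R + g) + g = R + 2*g)
((51 - 30) + 49) + v(y(Q, 1))*(-83) = ((51 - 30) + 49) + 7*(-83) = (21 + 49) - 581 = 70 - 581 = -511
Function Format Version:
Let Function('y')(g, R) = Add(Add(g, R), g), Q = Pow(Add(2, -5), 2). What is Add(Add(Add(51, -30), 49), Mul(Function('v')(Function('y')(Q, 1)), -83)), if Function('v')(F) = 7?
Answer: -511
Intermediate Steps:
Q = 9 (Q = Pow(-3, 2) = 9)
Function('y')(g, R) = Add(R, Mul(2, g)) (Function('y')(g, R) = Add(Add(R, g), g) = Add(R, Mul(2, g)))
Add(Add(Add(51, -30), 49), Mul(Function('v')(Function('y')(Q, 1)), -83)) = Add(Add(Add(51, -30), 49), Mul(7, -83)) = Add(Add(21, 49), -581) = Add(70, -581) = -511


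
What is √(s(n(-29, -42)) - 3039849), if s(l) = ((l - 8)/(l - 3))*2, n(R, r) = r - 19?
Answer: I*√194550198/8 ≈ 1743.5*I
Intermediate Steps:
n(R, r) = -19 + r
s(l) = 2*(-8 + l)/(-3 + l) (s(l) = ((-8 + l)/(-3 + l))*2 = 2*(-8 + l)/(-3 + l))
√(s(n(-29, -42)) - 3039849) = √(2*(-8 + (-19 - 42))/(-3 + (-19 - 42)) - 3039849) = √(2*(-8 - 61)/(-3 - 61) - 3039849) = √(2*(-69)/(-64) - 3039849) = √(2*(-1/64)*(-69) - 3039849) = √(69/32 - 3039849) = √(-97275099/32) = I*√194550198/8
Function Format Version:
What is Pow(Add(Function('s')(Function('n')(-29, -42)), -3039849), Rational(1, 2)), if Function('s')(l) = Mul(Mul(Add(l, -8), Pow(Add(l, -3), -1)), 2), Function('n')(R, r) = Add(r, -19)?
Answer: Mul(Rational(1, 8), I, Pow(194550198, Rational(1, 2))) ≈ Mul(1743.5, I)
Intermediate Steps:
Function('n')(R, r) = Add(-19, r)
Function('s')(l) = Mul(2, Pow(Add(-3, l), -1), Add(-8, l)) (Function('s')(l) = Mul(Mul(Add(-8, l), Pow(Add(-3, l), -1)), 2) = Mul(Mul(Pow(Add(-3, l), -1), Add(-8, l)), 2) = Mul(2, Pow(Add(-3, l), -1), Add(-8, l)))
Pow(Add(Function('s')(Function('n')(-29, -42)), -3039849), Rational(1, 2)) = Pow(Add(Mul(2, Pow(Add(-3, Add(-19, -42)), -1), Add(-8, Add(-19, -42))), -3039849), Rational(1, 2)) = Pow(Add(Mul(2, Pow(Add(-3, -61), -1), Add(-8, -61)), -3039849), Rational(1, 2)) = Pow(Add(Mul(2, Pow(-64, -1), -69), -3039849), Rational(1, 2)) = Pow(Add(Mul(2, Rational(-1, 64), -69), -3039849), Rational(1, 2)) = Pow(Add(Rational(69, 32), -3039849), Rational(1, 2)) = Pow(Rational(-97275099, 32), Rational(1, 2)) = Mul(Rational(1, 8), I, Pow(194550198, Rational(1, 2)))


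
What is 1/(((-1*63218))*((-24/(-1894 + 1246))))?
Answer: -27/63218 ≈ -0.00042709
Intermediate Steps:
1/(((-1*63218))*((-24/(-1894 + 1246)))) = 1/((-63218)*((-24/(-648)))) = -1/(63218*((-1/648*(-24)))) = -1/(63218*1/27) = -1/63218*27 = -27/63218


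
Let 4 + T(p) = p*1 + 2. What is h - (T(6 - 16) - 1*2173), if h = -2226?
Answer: -41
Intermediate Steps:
T(p) = -2 + p (T(p) = -4 + (p*1 + 2) = -4 + (p + 2) = -4 + (2 + p) = -2 + p)
h - (T(6 - 16) - 1*2173) = -2226 - ((-2 + (6 - 16)) - 1*2173) = -2226 - ((-2 - 10) - 2173) = -2226 - (-12 - 2173) = -2226 - 1*(-2185) = -2226 + 2185 = -41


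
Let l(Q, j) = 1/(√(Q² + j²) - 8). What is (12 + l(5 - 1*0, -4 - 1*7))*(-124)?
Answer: -61504/41 - 62*√146/41 ≈ -1518.4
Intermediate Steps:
l(Q, j) = 1/(-8 + √(Q² + j²))
(12 + l(5 - 1*0, -4 - 1*7))*(-124) = (12 + 1/(-8 + √((5 - 1*0)² + (-4 - 1*7)²)))*(-124) = (12 + 1/(-8 + √((5 + 0)² + (-4 - 7)²)))*(-124) = (12 + 1/(-8 + √(5² + (-11)²)))*(-124) = (12 + 1/(-8 + √(25 + 121)))*(-124) = (12 + 1/(-8 + √146))*(-124) = -1488 - 124/(-8 + √146)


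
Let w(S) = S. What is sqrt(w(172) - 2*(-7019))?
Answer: 7*sqrt(290) ≈ 119.21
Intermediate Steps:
sqrt(w(172) - 2*(-7019)) = sqrt(172 - 2*(-7019)) = sqrt(172 + 14038) = sqrt(14210) = 7*sqrt(290)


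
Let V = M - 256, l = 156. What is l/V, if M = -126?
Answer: -78/191 ≈ -0.40838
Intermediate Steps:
V = -382 (V = -126 - 256 = -382)
l/V = 156/(-382) = 156*(-1/382) = -78/191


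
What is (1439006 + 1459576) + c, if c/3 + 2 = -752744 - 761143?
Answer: -1643085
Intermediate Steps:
c = -4541667 (c = -6 + 3*(-752744 - 761143) = -6 + 3*(-1513887) = -6 - 4541661 = -4541667)
(1439006 + 1459576) + c = (1439006 + 1459576) - 4541667 = 2898582 - 4541667 = -1643085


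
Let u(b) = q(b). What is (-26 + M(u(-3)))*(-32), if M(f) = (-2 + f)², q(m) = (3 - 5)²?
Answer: 704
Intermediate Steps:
q(m) = 4 (q(m) = (-2)² = 4)
u(b) = 4
(-26 + M(u(-3)))*(-32) = (-26 + (-2 + 4)²)*(-32) = (-26 + 2²)*(-32) = (-26 + 4)*(-32) = -22*(-32) = 704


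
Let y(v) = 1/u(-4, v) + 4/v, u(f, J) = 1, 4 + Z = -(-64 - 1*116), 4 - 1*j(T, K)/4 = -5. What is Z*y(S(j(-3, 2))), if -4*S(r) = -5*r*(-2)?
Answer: 7568/45 ≈ 168.18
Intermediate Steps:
j(T, K) = 36 (j(T, K) = 16 - 4*(-5) = 16 + 20 = 36)
Z = 176 (Z = -4 - (-64 - 1*116) = -4 - (-64 - 116) = -4 - 1*(-180) = -4 + 180 = 176)
S(r) = -5*r/2 (S(r) = -(-5*r)*(-2)/4 = -5*r/2)
y(v) = 1 + 4/v (y(v) = 1/1 + 4/v = 1*1 + 4/v = 1 + 4/v)
Z*y(S(j(-3, 2))) = 176*((4 - 5/2*36)/((-5/2*36))) = 176*((4 - 90)/(-90)) = 176*(-1/90*(-86)) = 176*(43/45) = 7568/45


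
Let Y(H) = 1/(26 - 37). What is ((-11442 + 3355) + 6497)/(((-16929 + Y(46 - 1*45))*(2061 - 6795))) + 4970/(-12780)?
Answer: -34284851/88156548 ≈ -0.38891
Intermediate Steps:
Y(H) = -1/11 (Y(H) = 1/(-11) = -1/11)
((-11442 + 3355) + 6497)/(((-16929 + Y(46 - 1*45))*(2061 - 6795))) + 4970/(-12780) = ((-11442 + 3355) + 6497)/(((-16929 - 1/11)*(2061 - 6795))) + 4970/(-12780) = (-8087 + 6497)/((-186220/11*(-4734))) + 4970*(-1/12780) = -1590/881565480/11 - 7/18 = -1590*11/881565480 - 7/18 = -583/29385516 - 7/18 = -34284851/88156548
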